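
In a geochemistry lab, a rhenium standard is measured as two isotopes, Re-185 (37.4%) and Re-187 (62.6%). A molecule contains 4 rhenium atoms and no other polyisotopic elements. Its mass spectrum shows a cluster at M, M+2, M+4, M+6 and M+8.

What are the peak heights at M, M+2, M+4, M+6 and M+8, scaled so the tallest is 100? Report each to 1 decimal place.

5.3 : 35.7 : 89.6 : 100.0 : 41.8

Expanding (0.374 + 0.626)^4:
P(M) = 0.374^4 = 0.019565
P(M+2) = 4 × 0.374^3 × 0.626^1 = 0.130993
P(M+4) = 6 × 0.374^2 × 0.626^2 = 0.328884
P(M+6) = 4 × 0.374^1 × 0.626^3 = 0.366990
P(M+8) = 0.626^4 = 0.153567
The M+6 peak is largest (0.366990); scaling to 100 gives 5.3 : 35.7 : 89.6 : 100.0 : 41.8.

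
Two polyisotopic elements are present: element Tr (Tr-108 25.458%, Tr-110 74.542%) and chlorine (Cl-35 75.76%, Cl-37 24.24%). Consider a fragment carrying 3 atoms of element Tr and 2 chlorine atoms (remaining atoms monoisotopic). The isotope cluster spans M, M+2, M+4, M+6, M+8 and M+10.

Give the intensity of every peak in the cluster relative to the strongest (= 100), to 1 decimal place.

2.4 : 22.2 : 74.1 : 100.0 : 44.0 : 6.1

Element Tr pattern (n=3): 0.01649958 : 0.14493419 : 0.42437288 : 0.41419335
Chlorine pattern (n=2): 0.57395776 : 0.36728448 : 0.05875776
Convolve the two distributions (both contribute in 2-u steps):
  M: 0.01649958×0.57395776 = 0.009470
  M+2: 0.01649958×0.36728448 + 0.14493419×0.57395776 = 0.089246
  M+4: 0.01649958×0.05875776 + 0.14493419×0.36728448 + 0.42437288×0.57395776 = 0.297774
  M+6: 0.14493419×0.05875776 + 0.42437288×0.36728448 + 0.41419335×0.57395776 = 0.402111
  M+8: 0.42437288×0.05875776 + 0.41419335×0.36728448 = 0.177062
  M+10: 0.41419335×0.05875776 = 0.024337
Scale to base peak (0.402111) = 100: 2.4 : 22.2 : 74.1 : 100.0 : 44.0 : 6.1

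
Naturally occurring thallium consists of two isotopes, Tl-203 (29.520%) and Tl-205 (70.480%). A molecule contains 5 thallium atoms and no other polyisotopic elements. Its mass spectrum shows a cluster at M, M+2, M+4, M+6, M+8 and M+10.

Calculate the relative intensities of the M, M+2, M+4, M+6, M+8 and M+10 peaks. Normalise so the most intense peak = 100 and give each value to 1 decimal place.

Expanding (0.29520 + 0.70480)^5:
P(M) = 0.29520^5 = 0.002242
P(M+2) = 5 × 0.29520^4 × 0.70480^1 = 0.026761
P(M+4) = 10 × 0.29520^3 × 0.70480^2 = 0.127785
P(M+6) = 10 × 0.29520^2 × 0.70480^3 = 0.305092
P(M+8) = 5 × 0.29520^1 × 0.70480^4 = 0.364208
P(M+10) = 0.70480^5 = 0.173912
The M+8 peak is largest (0.364208); scaling to 100 gives 0.6 : 7.3 : 35.1 : 83.8 : 100.0 : 47.8.

0.6 : 7.3 : 35.1 : 83.8 : 100.0 : 47.8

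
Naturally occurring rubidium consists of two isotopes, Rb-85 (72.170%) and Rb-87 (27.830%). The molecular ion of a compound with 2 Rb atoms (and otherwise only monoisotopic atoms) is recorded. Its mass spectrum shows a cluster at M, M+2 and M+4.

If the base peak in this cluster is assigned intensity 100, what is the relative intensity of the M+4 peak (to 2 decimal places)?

(0.72170 + 0.27830)^2 gives M 0.5209, M+2 0.4017, M+4 0.0775; the largest is M.
P(M) = C(2,0) × 0.72170^2 × 0.27830^0 = 1 × 0.52085089 × 1.0000 = 0.520851 (base)
P(M+4) = C(2,2) × 0.72170^0 × 0.27830^2 = 1 × 1.0000 × 0.07745089 = 0.077451
Relative intensity = 0.077451 / 0.520851 × 100 = 14.87

14.87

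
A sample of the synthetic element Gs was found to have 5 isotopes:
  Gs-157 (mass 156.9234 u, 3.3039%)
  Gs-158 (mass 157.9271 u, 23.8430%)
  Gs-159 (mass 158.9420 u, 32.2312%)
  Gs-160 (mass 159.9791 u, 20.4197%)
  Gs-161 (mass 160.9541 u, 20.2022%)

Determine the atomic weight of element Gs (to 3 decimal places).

159.252 u

Ar = Σ fᵢ·mᵢ = 0.033039 × 156.9234 + 0.238430 × 157.9271 + 0.322312 × 158.9420 + 0.204197 × 159.9791 + 0.202022 × 160.9541
= 5.18459 + 37.65456 + 51.22891 + 32.66725 + 32.51627 = 159.25158 u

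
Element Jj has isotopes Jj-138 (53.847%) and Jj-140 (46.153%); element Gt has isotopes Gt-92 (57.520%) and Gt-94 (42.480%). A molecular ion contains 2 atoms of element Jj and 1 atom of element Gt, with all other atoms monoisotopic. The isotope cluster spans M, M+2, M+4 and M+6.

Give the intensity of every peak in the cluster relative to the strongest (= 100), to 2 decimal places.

Element Jj pattern (n=2): 0.28994994 : 0.49704012 : 0.21300994
Element Gt pattern (n=1): 0.5752 : 0.4248
Convolve the two distributions (both contribute in 2-u steps):
  M: 0.28994994×0.5752 = 0.166779
  M+2: 0.28994994×0.4248 + 0.49704012×0.5752 = 0.409068
  M+4: 0.49704012×0.4248 + 0.21300994×0.5752 = 0.333666
  M+6: 0.21300994×0.4248 = 0.090487
Scale to base peak (0.409068) = 100: 40.77 : 100.00 : 81.57 : 22.12

40.77 : 100.00 : 81.57 : 22.12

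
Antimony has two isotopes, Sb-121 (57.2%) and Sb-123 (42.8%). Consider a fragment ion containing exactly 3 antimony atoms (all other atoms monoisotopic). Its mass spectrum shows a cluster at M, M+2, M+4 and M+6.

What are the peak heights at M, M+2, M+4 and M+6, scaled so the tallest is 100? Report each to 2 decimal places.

44.55 : 100.00 : 74.83 : 18.66

Expanding (0.572 + 0.428)^3:
P(M) = 0.572^3 = 0.187149
P(M+2) = 3 × 0.572^2 × 0.428^1 = 0.420104
P(M+4) = 3 × 0.572^1 × 0.428^2 = 0.314344
P(M+6) = 0.428^3 = 0.078403
The M+2 peak is largest (0.420104); scaling to 100 gives 44.55 : 100.00 : 74.83 : 18.66.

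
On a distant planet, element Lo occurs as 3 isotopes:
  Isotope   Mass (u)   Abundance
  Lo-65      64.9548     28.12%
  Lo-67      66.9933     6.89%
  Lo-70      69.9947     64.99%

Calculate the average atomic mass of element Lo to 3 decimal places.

The abundance-weighted mean is 0.2812 × 64.9548 + 0.0689 × 66.9933 + 0.6499 × 69.9947
= 18.26529 + 4.61584 + 45.48956 = 68.37069 u

68.371 u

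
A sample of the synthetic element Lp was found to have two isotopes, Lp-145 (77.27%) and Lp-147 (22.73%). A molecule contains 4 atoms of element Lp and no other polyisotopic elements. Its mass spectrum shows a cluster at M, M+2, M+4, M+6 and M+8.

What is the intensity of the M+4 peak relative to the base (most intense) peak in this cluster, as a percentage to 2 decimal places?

44.12%

(0.7727 + 0.2273)^4 gives M 0.3565, M+2 0.4195, M+4 0.1851, M+6 0.0363, M+8 0.0027; the largest is M+2.
P(M+2) = C(4,1) × 0.7727^3 × 0.2273^1 = 4 × 0.46135235 × 0.2273 = 0.419462 (base)
P(M+4) = C(4,2) × 0.7727^2 × 0.2273^2 = 6 × 0.59706529 × 0.05166529 = 0.185085
Relative intensity = 0.185085 / 0.419462 × 100 = 44.12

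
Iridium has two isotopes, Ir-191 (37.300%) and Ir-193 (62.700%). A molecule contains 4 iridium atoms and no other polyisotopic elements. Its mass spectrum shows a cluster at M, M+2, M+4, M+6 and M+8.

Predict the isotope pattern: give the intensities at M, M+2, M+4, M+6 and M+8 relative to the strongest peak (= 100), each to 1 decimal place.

5.3 : 35.4 : 89.2 : 100.0 : 42.0

Expanding (0.37300 + 0.62700)^4:
P(M) = 0.37300^4 = 0.019357
P(M+2) = 4 × 0.37300^3 × 0.62700^1 = 0.130153
P(M+4) = 6 × 0.37300^2 × 0.62700^2 = 0.328174
P(M+6) = 4 × 0.37300^1 × 0.62700^3 = 0.367766
P(M+8) = 0.62700^4 = 0.154550
The M+6 peak is largest (0.367766); scaling to 100 gives 5.3 : 35.4 : 89.2 : 100.0 : 42.0.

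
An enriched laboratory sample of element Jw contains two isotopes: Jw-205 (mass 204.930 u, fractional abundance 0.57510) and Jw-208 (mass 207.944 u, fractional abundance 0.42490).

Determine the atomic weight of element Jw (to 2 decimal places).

206.21 u

The abundance-weighted mean is 0.57510 × 204.930 + 0.42490 × 207.944
= 117.8552 + 88.3554 = 206.2106 u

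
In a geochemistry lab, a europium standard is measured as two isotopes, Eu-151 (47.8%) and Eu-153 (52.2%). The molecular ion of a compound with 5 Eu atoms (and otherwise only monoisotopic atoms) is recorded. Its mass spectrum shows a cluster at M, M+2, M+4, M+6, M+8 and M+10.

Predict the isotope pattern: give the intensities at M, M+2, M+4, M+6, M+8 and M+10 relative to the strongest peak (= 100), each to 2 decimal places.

7.68 : 41.93 : 91.57 : 100.00 : 54.60 : 11.93

Expanding (0.478 + 0.522)^5:
P(M) = 0.478^5 = 0.024954
P(M+2) = 5 × 0.478^4 × 0.522^1 = 0.136255
P(M+4) = 10 × 0.478^3 × 0.522^2 = 0.297594
P(M+6) = 10 × 0.478^2 × 0.522^3 = 0.324988
P(M+8) = 5 × 0.478^1 × 0.522^4 = 0.177452
P(M+10) = 0.522^5 = 0.038757
The M+6 peak is largest (0.324988); scaling to 100 gives 7.68 : 41.93 : 91.57 : 100.00 : 54.60 : 11.93.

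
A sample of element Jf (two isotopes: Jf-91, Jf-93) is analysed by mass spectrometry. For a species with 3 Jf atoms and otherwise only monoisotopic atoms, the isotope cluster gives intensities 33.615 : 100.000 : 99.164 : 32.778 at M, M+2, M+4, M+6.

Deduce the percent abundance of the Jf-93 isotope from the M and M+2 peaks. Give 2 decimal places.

49.79%

Write p for the Jf-91 fraction. I(M+2)/I(M) = [C(3,1)·p^2·(1−p)] / p^3 = 3·(1−p)/p = 100.000/33.615 = 2.9749
(1−p)/p = 2.9749/3 = 0.9916  ⇒  p = 1/(1 + 0.9916) = 0.5021
Jf-91: 50.21%, Jf-93: 49.79%.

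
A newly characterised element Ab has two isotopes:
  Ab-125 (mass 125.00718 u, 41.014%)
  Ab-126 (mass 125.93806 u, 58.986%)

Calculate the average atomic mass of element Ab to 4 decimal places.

The abundance-weighted mean is 0.41014 × 125.00718 + 0.58986 × 125.93806
= 51.270445 + 74.285824 = 125.556269 u

125.5563 u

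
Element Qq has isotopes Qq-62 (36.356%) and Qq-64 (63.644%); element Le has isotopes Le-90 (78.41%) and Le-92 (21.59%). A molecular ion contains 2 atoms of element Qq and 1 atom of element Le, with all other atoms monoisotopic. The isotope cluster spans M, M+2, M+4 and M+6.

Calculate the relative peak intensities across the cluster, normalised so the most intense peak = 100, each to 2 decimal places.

Element Qq pattern (n=2): 0.13217587 : 0.46276825 : 0.40505587
Element Le pattern (n=1): 0.7841 : 0.2159
Convolve the two distributions (both contribute in 2-u steps):
  M: 0.13217587×0.7841 = 0.103639
  M+2: 0.13217587×0.2159 + 0.46276825×0.7841 = 0.391393
  M+4: 0.46276825×0.2159 + 0.40505587×0.7841 = 0.417516
  M+6: 0.40505587×0.2159 = 0.087452
Scale to base peak (0.417516) = 100: 24.82 : 93.74 : 100.00 : 20.95

24.82 : 93.74 : 100.00 : 20.95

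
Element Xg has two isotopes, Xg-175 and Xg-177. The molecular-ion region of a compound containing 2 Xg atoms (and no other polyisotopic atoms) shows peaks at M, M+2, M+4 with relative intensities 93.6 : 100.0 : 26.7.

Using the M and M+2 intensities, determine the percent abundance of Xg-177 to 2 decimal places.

34.82%

Let p = fractional abundance of Xg-175. I(M+2)/I(M) = [C(2,1)·p^1·(1−p)] / p^2 = 2·(1−p)/p = 100.0/93.6 = 1.0684
(1−p)/p = 1.0684/2 = 0.5342  ⇒  p = 1/(1 + 0.5342) = 0.6518
Xg-175: 65.18%, Xg-177: 34.82%.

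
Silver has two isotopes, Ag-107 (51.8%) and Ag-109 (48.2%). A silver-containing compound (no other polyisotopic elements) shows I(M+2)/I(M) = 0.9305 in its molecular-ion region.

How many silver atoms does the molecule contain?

1

With n Ag atoms, P(M+2)/P(M) = C(n,1)·p^(n−1)q / p^n = n·q/p = n · 0.482/0.518.
n = 0.9305 × 0.518/0.482 = 1.00 ≈ 1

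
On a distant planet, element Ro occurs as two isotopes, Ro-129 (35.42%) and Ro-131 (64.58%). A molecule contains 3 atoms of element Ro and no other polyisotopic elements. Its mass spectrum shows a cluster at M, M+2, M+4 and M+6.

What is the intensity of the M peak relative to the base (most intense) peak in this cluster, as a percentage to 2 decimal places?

(0.3542 + 0.6458)^3 gives M 0.0444, M+2 0.2431, M+4 0.4432, M+6 0.2693; the largest is M+4.
P(M+4) = C(3,2) × 0.3542^1 × 0.6458^2 = 3 × 0.3542 × 0.41705764 = 0.443165 (base)
P(M) = C(3,0) × 0.3542^3 × 0.6458^0 = 1 × 0.0444371 × 1.0000 = 0.044437
Relative intensity = 0.044437 / 0.443165 × 100 = 10.03

10.03%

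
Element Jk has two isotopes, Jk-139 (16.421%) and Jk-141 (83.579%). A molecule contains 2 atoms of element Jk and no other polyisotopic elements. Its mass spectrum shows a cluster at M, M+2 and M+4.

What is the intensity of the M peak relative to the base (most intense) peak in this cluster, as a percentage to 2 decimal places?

Term probabilities: M 0.0270, M+2 0.2745, M+4 0.6985. Base peak = M+4.
P(M+4) = C(2,2) × 0.16421^0 × 0.83579^2 = 1 × 1.0000 × 0.69854492 = 0.698545 (base)
P(M) = C(2,0) × 0.16421^2 × 0.83579^0 = 1 × 0.02696492 × 1.0000 = 0.026965
Relative intensity = 0.026965 / 0.698545 × 100 = 3.86

3.86%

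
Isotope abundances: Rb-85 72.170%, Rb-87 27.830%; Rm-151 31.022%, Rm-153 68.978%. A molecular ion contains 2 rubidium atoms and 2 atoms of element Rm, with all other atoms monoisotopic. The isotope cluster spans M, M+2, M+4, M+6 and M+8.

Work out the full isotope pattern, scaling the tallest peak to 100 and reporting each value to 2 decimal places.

11.73 : 61.23 : 100.00 : 52.50 : 8.63

Rubidium pattern (n=2): 0.52085089 : 0.40169822 : 0.07745089
Element Rm pattern (n=2): 0.09623645 : 0.4279671 : 0.47579645
Convolve the two distributions (both contribute in 2-u steps):
  M: 0.52085089×0.09623645 = 0.050125
  M+2: 0.52085089×0.4279671 + 0.40169822×0.09623645 = 0.261565
  M+4: 0.52085089×0.47579645 + 0.40169822×0.4279671 + 0.07745089×0.09623645 = 0.427186
  M+6: 0.40169822×0.47579645 + 0.07745089×0.4279671 = 0.224273
  M+8: 0.07745089×0.47579645 = 0.036851
Scale to base peak (0.427186) = 100: 11.73 : 61.23 : 100.00 : 52.50 : 8.63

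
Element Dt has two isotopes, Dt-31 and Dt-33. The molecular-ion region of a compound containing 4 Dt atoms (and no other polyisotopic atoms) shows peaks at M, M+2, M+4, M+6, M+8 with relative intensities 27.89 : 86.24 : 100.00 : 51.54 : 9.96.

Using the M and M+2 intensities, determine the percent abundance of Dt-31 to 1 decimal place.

Write p for the Dt-31 fraction. I(M+2)/I(M) = [C(4,1)·p^3·(1−p)] / p^4 = 4·(1−p)/p = 86.24/27.89 = 3.0921
(1−p)/p = 3.0921/4 = 0.7730  ⇒  p = 1/(1 + 0.7730) = 0.5640
Dt-31: 56.4%, Dt-33: 43.6%.

56.4%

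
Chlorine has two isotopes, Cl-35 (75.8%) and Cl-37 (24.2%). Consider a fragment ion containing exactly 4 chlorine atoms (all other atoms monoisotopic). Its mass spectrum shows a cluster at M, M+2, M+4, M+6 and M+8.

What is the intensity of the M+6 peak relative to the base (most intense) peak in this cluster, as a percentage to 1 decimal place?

Binomial terms of (0.758 + 0.242)^4: M 0.3301, M+2 0.4216, M+4 0.2019, M+6 0.0430, M+8 0.0034 → M+2 is the base peak.
P(M+2) = C(4,1) × 0.758^3 × 0.242^1 = 4 × 0.43551951 × 0.2420 = 0.421583 (base)
P(M+6) = C(4,3) × 0.758^1 × 0.242^3 = 4 × 0.7580 × 0.01417249 = 0.042971
Relative intensity = 0.042971 / 0.421583 × 100 = 10.2

10.2%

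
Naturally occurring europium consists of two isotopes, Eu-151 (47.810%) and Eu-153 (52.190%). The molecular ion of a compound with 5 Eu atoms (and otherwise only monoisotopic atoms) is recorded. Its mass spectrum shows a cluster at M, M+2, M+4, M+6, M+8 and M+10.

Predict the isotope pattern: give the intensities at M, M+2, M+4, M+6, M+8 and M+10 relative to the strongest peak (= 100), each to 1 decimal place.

7.7 : 42.0 : 91.6 : 100.0 : 54.6 : 11.9

Expanding (0.47810 + 0.52190)^5:
P(M) = 0.47810^5 = 0.024980
P(M+2) = 5 × 0.47810^4 × 0.52190^1 = 0.136343
P(M+4) = 10 × 0.47810^3 × 0.52190^2 = 0.297667
P(M+6) = 10 × 0.47810^2 × 0.52190^3 = 0.324937
P(M+8) = 5 × 0.47810^1 × 0.52190^4 = 0.177353
P(M+10) = 0.52190^5 = 0.038720
The M+6 peak is largest (0.324937); scaling to 100 gives 7.7 : 42.0 : 91.6 : 100.0 : 54.6 : 11.9.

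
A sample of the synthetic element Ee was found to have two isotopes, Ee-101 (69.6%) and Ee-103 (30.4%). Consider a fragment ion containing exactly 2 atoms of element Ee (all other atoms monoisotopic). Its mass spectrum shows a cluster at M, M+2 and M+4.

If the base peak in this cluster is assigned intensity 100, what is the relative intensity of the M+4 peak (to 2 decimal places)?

19.08

(0.696 + 0.304)^2 gives M 0.4844, M+2 0.4232, M+4 0.0924; the largest is M.
P(M) = C(2,0) × 0.696^2 × 0.304^0 = 1 × 0.484416 × 1.0000 = 0.484416 (base)
P(M+4) = C(2,2) × 0.696^0 × 0.304^2 = 1 × 1.0000 × 0.092416 = 0.092416
Relative intensity = 0.092416 / 0.484416 × 100 = 19.08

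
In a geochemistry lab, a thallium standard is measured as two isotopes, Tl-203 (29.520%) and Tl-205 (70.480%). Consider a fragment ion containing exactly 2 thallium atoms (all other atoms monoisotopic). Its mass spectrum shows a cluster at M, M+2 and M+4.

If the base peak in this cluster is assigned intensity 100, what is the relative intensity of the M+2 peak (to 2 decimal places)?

83.77

Term probabilities: M 0.0871, M+2 0.4161, M+4 0.4967. Base peak = M+4.
P(M+4) = C(2,2) × 0.29520^0 × 0.70480^2 = 1 × 1.0000 × 0.49674304 = 0.496743 (base)
P(M+2) = C(2,1) × 0.29520^1 × 0.70480^1 = 2 × 0.2952 × 0.7048 = 0.416114
Relative intensity = 0.416114 / 0.496743 × 100 = 83.77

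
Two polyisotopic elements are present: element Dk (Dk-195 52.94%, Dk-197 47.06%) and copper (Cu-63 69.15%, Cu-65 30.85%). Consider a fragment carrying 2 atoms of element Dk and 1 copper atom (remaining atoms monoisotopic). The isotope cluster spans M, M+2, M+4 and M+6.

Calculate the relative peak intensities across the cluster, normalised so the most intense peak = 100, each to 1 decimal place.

45.0 : 100.0 : 71.2 : 15.9

Element Dk pattern (n=2): 0.28026436 : 0.49827128 : 0.22146436
Copper pattern (n=1): 0.6915 : 0.3085
Convolve the two distributions (both contribute in 2-u steps):
  M: 0.28026436×0.6915 = 0.193803
  M+2: 0.28026436×0.3085 + 0.49827128×0.6915 = 0.431016
  M+4: 0.49827128×0.3085 + 0.22146436×0.6915 = 0.306859
  M+6: 0.22146436×0.3085 = 0.068322
Scale to base peak (0.431016) = 100: 45.0 : 100.0 : 71.2 : 15.9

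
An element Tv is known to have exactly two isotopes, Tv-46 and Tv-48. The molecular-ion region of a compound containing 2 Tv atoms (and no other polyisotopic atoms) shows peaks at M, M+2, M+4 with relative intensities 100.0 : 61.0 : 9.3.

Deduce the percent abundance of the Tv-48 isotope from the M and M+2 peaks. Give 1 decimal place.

Write p for the Tv-46 fraction. I(M+2)/I(M) = [C(2,1)·p^1·(1−p)] / p^2 = 2·(1−p)/p = 61.0/100.0 = 0.6100
(1−p)/p = 0.6100/2 = 0.3050  ⇒  p = 1/(1 + 0.3050) = 0.7663
Tv-46: 76.6%, Tv-48: 23.4%.

23.4%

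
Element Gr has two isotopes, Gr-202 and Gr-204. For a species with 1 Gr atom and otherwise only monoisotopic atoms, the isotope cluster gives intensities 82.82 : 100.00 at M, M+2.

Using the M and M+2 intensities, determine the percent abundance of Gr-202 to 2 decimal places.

45.30%

If p is the fraction of Gr that is Gr-202, then I(M+2)/I(M) = [C(1,1)·p^0·(1−p)] / p^1 = 1·(1−p)/p = 100.00/82.82 = 1.2074
(1−p)/p = 1.2074/1 = 1.2074  ⇒  p = 1/(1 + 1.2074) = 0.4530
Gr-202: 45.30%, Gr-204: 54.70%.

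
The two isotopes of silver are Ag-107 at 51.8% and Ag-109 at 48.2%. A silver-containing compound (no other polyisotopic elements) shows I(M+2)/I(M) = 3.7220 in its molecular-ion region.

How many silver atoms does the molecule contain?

4

The M+2/M ratio from n Ag atoms is n · q/p = n · 0.482/0.518.
n = 3.7220 × 0.518/0.482 = 4.00 ≈ 4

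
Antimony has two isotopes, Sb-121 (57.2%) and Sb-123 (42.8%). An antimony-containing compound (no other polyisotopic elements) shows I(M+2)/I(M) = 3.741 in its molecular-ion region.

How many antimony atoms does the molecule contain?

For n independent Sb atoms, I(M+2)/I(M) = n · (abundance Sb-123) / (abundance Sb-121) = n · 0.428/0.572.
n = 3.741 × 0.572/0.428 = 5.00 ≈ 5

5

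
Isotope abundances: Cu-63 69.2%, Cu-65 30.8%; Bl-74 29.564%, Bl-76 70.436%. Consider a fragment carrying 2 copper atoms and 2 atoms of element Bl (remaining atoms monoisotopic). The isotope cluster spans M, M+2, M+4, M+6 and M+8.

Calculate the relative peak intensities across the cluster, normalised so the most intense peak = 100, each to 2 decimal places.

Copper pattern (n=2): 0.478864 : 0.426272 : 0.094864
Element Bl pattern (n=2): 0.08740301 : 0.41647398 : 0.49612301
Convolve the two distributions (both contribute in 2-u steps):
  M: 0.478864×0.08740301 = 0.041854
  M+2: 0.478864×0.41647398 + 0.426272×0.08740301 = 0.236692
  M+4: 0.478864×0.49612301 + 0.426272×0.41647398 + 0.094864×0.08740301 = 0.423398
  M+6: 0.426272×0.49612301 + 0.094864×0.41647398 = 0.250992
  M+8: 0.094864×0.49612301 = 0.047064
Scale to base peak (0.423398) = 100: 9.89 : 55.90 : 100.00 : 59.28 : 11.12

9.89 : 55.90 : 100.00 : 59.28 : 11.12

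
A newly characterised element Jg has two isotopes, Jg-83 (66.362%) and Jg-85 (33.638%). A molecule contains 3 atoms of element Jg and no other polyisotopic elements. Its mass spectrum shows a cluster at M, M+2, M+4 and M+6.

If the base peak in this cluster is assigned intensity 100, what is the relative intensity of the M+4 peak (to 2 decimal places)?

50.69

Binomial terms of (0.66362 + 0.33638)^3: M 0.2923, M+2 0.4444, M+4 0.2253, M+6 0.0381 → M+2 is the base peak.
P(M+2) = C(3,1) × 0.66362^2 × 0.33638^1 = 3 × 0.4403915 × 0.33638 = 0.444417 (base)
P(M+4) = C(3,2) × 0.66362^1 × 0.33638^2 = 3 × 0.66362 × 0.1131515 = 0.225269
Relative intensity = 0.225269 / 0.444417 × 100 = 50.69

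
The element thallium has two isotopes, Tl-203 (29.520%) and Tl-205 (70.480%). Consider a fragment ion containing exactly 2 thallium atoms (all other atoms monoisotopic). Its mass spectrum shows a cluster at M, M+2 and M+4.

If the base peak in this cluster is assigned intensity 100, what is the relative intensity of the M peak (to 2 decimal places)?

17.54

Term probabilities: M 0.0871, M+2 0.4161, M+4 0.4967. Base peak = M+4.
P(M+4) = C(2,2) × 0.29520^0 × 0.70480^2 = 1 × 1.0000 × 0.49674304 = 0.496743 (base)
P(M) = C(2,0) × 0.29520^2 × 0.70480^0 = 1 × 0.08714304 × 1.0000 = 0.087143
Relative intensity = 0.087143 / 0.496743 × 100 = 17.54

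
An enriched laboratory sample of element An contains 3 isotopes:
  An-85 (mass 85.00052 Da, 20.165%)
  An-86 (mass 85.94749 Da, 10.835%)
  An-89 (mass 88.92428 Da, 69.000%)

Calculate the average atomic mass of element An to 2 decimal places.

87.81 Da

Weight each isotope mass by its fractional abundance: 0.20165 × 85.00052 + 0.10835 × 85.94749 + 0.69000 × 88.92428
= 17.140355 + 9.312411 + 61.357753 = 87.810519 Da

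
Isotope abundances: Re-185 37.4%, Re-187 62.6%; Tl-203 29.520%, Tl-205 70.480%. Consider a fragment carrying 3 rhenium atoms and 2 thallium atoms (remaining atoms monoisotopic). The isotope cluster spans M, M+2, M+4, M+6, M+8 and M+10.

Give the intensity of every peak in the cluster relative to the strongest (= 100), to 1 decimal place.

1.4 : 13.3 : 51.9 : 100.0 : 95.7 : 36.4

Rhenium pattern (n=3): 0.05231362 : 0.26268713 : 0.43968487 : 0.24531438
Thallium pattern (n=2): 0.08714304 : 0.41611392 : 0.49674304
Convolve the two distributions (both contribute in 2-u steps):
  M: 0.05231362×0.08714304 = 0.004559
  M+2: 0.05231362×0.41611392 + 0.26268713×0.08714304 = 0.044660
  M+4: 0.05231362×0.49674304 + 0.26268713×0.41611392 + 0.43968487×0.08714304 = 0.173610
  M+6: 0.26268713×0.49674304 + 0.43968487×0.41611392 + 0.24531438×0.08714304 = 0.334824
  M+8: 0.43968487×0.49674304 + 0.24531438×0.41611392 = 0.320489
  M+10: 0.24531438×0.49674304 = 0.121858
Scale to base peak (0.334824) = 100: 1.4 : 13.3 : 51.9 : 100.0 : 95.7 : 36.4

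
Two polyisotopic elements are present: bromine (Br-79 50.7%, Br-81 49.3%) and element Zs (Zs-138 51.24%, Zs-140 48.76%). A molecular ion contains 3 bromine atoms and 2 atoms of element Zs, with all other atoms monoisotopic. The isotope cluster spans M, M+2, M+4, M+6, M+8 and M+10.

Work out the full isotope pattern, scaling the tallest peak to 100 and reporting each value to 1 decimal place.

Bromine pattern (n=3): 0.13032384 : 0.38017547 : 0.36967753 : 0.11982316
Element Zs pattern (n=2): 0.26255376 : 0.49969248 : 0.23775376
Convolve the two distributions (both contribute in 2-u steps):
  M: 0.13032384×0.26255376 = 0.034217
  M+2: 0.13032384×0.49969248 + 0.38017547×0.26255376 = 0.164938
  M+4: 0.13032384×0.23775376 + 0.38017547×0.49969248 + 0.36967753×0.26255376 = 0.318016
  M+6: 0.38017547×0.23775376 + 0.36967753×0.49969248 + 0.11982316×0.26255376 = 0.306573
  M+8: 0.36967753×0.23775376 + 0.11982316×0.49969248 = 0.147767
  M+10: 0.11982316×0.23775376 = 0.028488
Scale to base peak (0.318016) = 100: 10.8 : 51.9 : 100.0 : 96.4 : 46.5 : 9.0

10.8 : 51.9 : 100.0 : 96.4 : 46.5 : 9.0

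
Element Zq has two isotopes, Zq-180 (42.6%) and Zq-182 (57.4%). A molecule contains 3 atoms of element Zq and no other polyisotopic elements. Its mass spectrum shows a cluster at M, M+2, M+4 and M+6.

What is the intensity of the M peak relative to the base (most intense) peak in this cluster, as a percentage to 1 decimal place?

(0.426 + 0.574)^3 gives M 0.0773, M+2 0.3125, M+4 0.4211, M+6 0.1891; the largest is M+4.
P(M+4) = C(3,2) × 0.426^1 × 0.574^2 = 3 × 0.4260 × 0.329476 = 0.421070 (base)
P(M) = C(3,0) × 0.426^3 × 0.574^0 = 1 × 0.07730878 × 1.0000 = 0.077309
Relative intensity = 0.077309 / 0.421070 × 100 = 18.4

18.4%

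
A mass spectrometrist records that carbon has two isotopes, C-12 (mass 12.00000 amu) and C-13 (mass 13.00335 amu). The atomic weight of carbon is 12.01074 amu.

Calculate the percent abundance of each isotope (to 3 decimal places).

C-12: 98.930%, C-13: 1.070%

With x = fraction of C-12 (so C-13 is 1 − x):
12.00000·x + 13.00335·(1 − x) = 12.01074
(12.00000 − 13.00335)·x = 12.01074 − 13.00335
x = -0.99261 / -1.00335 = 0.98930 → 98.930% C-12, 1.070% C-13.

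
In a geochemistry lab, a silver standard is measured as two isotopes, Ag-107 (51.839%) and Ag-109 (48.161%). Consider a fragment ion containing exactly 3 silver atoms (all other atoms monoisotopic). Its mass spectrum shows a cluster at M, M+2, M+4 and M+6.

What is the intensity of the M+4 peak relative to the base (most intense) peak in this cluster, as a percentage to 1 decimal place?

(0.51839 + 0.48161)^3 gives M 0.1393, M+2 0.3883, M+4 0.3607, M+6 0.1117; the largest is M+2.
P(M+2) = C(3,1) × 0.51839^2 × 0.48161^1 = 3 × 0.26872819 × 0.48161 = 0.388267 (base)
P(M+4) = C(3,2) × 0.51839^1 × 0.48161^2 = 3 × 0.51839 × 0.23194819 = 0.360719
Relative intensity = 0.360719 / 0.388267 × 100 = 92.9

92.9%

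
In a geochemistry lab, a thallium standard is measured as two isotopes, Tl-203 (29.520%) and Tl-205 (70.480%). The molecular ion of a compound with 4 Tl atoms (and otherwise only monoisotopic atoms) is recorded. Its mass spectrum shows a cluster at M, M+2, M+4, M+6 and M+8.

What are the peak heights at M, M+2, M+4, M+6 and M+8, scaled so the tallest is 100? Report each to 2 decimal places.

1.84 : 17.54 : 62.83 : 100.00 : 59.69

The 4 Tl atoms are independent, so intensities follow the terms of (0.29520 + 0.70480)^4.
P(M) = 0.29520^4 = 0.007594
P(M+2) = 4 × 0.29520^3 × 0.70480^1 = 0.072523
P(M+4) = 6 × 0.29520^2 × 0.70480^2 = 0.259726
P(M+6) = 4 × 0.29520^1 × 0.70480^3 = 0.413403
P(M+8) = 0.70480^4 = 0.246754
The M+6 peak is largest (0.413403); scaling to 100 gives 1.84 : 17.54 : 62.83 : 100.00 : 59.69.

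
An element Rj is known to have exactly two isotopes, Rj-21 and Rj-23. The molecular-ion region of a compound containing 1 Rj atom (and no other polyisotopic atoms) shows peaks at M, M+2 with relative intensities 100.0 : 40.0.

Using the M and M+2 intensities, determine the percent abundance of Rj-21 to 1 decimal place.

Write p for the Rj-21 fraction. I(M+2)/I(M) = [C(1,1)·p^0·(1−p)] / p^1 = 1·(1−p)/p = 40.0/100.0 = 0.4000
(1−p)/p = 0.4000/1 = 0.4000  ⇒  p = 1/(1 + 0.4000) = 0.7143
Rj-21: 71.4%, Rj-23: 28.6%.

71.4%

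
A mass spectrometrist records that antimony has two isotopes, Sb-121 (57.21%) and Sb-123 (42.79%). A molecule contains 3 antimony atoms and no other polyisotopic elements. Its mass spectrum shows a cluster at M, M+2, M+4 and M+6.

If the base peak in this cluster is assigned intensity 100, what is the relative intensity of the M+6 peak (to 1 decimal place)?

18.6

(0.5721 + 0.4279)^3 gives M 0.1872, M+2 0.4202, M+4 0.3143, M+6 0.0783; the largest is M+2.
P(M+2) = C(3,1) × 0.5721^2 × 0.4279^1 = 3 × 0.32729841 × 0.4279 = 0.420153 (base)
P(M+6) = C(3,3) × 0.5721^0 × 0.4279^3 = 1 × 1.0000 × 0.07834781 = 0.078348
Relative intensity = 0.078348 / 0.420153 × 100 = 18.6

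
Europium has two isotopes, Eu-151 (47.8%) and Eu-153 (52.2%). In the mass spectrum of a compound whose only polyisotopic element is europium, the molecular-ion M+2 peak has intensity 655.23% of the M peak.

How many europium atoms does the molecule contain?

6

For n independent Eu atoms, I(M+2)/I(M) = n · (abundance Eu-153) / (abundance Eu-151) = n · 0.522/0.478.
n = 6.5523 × 0.478/0.522 = 6.00 ≈ 6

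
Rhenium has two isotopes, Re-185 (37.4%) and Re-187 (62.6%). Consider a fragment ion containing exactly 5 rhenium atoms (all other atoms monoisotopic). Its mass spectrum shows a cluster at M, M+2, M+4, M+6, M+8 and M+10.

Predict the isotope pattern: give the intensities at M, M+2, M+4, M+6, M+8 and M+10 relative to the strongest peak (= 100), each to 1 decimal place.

2.1 : 17.8 : 59.7 : 100.0 : 83.7 : 28.0

The 5 Re atoms are independent, so intensities follow the terms of (0.374 + 0.626)^5.
P(M) = 0.374^5 = 0.007317
P(M+2) = 5 × 0.374^4 × 0.626^1 = 0.061239
P(M+4) = 10 × 0.374^3 × 0.626^2 = 0.205005
P(M+6) = 10 × 0.374^2 × 0.626^3 = 0.343136
P(M+8) = 5 × 0.374^1 × 0.626^4 = 0.287170
P(M+10) = 0.626^5 = 0.096133
The M+6 peak is largest (0.343136); scaling to 100 gives 2.1 : 17.8 : 59.7 : 100.0 : 83.7 : 28.0.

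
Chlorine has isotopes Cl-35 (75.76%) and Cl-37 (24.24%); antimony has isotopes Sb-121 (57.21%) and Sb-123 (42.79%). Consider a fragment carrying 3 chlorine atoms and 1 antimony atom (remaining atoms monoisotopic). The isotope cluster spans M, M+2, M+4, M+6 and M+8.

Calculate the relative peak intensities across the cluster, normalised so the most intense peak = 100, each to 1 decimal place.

Chlorine pattern (n=3): 0.4348304 : 0.41738208 : 0.13354464 : 0.01424288
Antimony pattern (n=1): 0.5721 : 0.4279
Convolve the two distributions (both contribute in 2-u steps):
  M: 0.4348304×0.5721 = 0.248766
  M+2: 0.4348304×0.4279 + 0.41738208×0.5721 = 0.424848
  M+4: 0.41738208×0.4279 + 0.13354464×0.5721 = 0.254999
  M+6: 0.13354464×0.4279 + 0.01424288×0.5721 = 0.065292
  M+8: 0.01424288×0.4279 = 0.006095
Scale to base peak (0.424848) = 100: 58.6 : 100.0 : 60.0 : 15.4 : 1.4

58.6 : 100.0 : 60.0 : 15.4 : 1.4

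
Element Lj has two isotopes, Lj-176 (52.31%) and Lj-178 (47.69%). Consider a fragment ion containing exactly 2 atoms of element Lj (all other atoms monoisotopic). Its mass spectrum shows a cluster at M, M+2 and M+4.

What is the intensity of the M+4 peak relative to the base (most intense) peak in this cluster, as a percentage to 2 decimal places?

45.58%

(0.5231 + 0.4769)^2 gives M 0.2736, M+2 0.4989, M+4 0.2274; the largest is M+2.
P(M+2) = C(2,1) × 0.5231^1 × 0.4769^1 = 2 × 0.5231 × 0.4769 = 0.498933 (base)
P(M+4) = C(2,2) × 0.5231^0 × 0.4769^2 = 1 × 1.0000 × 0.22743361 = 0.227434
Relative intensity = 0.227434 / 0.498933 × 100 = 45.58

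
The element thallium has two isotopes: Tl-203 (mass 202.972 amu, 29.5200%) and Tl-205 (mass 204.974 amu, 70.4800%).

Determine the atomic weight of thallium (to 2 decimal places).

204.38 amu

The abundance-weighted mean is 0.295200 × 202.972 + 0.704800 × 204.974
= 59.9173 + 144.4657 = 204.3830 amu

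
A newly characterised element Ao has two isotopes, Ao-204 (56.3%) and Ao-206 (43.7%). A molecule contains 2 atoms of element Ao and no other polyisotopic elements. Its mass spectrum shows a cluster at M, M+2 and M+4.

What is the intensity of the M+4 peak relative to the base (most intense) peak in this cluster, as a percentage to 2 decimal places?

Term probabilities: M 0.3170, M+2 0.4921, M+4 0.1910. Base peak = M+2.
P(M+2) = C(2,1) × 0.563^1 × 0.437^1 = 2 × 0.5630 × 0.4370 = 0.492062 (base)
P(M+4) = C(2,2) × 0.563^0 × 0.437^2 = 1 × 1.0000 × 0.190969 = 0.190969
Relative intensity = 0.190969 / 0.492062 × 100 = 38.81

38.81%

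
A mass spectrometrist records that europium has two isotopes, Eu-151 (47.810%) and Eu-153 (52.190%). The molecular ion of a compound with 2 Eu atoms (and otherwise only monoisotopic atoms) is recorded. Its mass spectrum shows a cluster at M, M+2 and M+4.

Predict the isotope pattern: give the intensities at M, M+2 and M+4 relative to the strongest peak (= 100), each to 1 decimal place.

45.8 : 100.0 : 54.6

The 2 Eu atoms are independent, so intensities follow the terms of (0.47810 + 0.52190)^2.
P(M) = 0.47810^2 = 0.228580
P(M+2) = 2 × 0.47810^1 × 0.52190^1 = 0.499041
P(M+4) = 0.52190^2 = 0.272380
The M+2 peak is largest (0.499041); scaling to 100 gives 45.8 : 100.0 : 54.6.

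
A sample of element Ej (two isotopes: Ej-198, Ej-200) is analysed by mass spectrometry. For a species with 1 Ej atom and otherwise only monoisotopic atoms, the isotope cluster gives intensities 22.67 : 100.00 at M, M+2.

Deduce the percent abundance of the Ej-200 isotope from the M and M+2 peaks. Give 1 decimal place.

Let p = fractional abundance of Ej-198. I(M+2)/I(M) = [C(1,1)·p^0·(1−p)] / p^1 = 1·(1−p)/p = 100.00/22.67 = 4.4111
(1−p)/p = 4.4111/1 = 4.4111  ⇒  p = 1/(1 + 4.4111) = 0.1848
Ej-198: 18.5%, Ej-200: 81.5%.

81.5%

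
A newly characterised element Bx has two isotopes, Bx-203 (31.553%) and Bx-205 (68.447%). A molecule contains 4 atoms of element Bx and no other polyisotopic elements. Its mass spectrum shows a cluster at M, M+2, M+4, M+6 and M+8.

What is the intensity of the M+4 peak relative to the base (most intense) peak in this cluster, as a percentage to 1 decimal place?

(0.31553 + 0.68447)^4 gives M 0.0099, M+2 0.0860, M+4 0.2799, M+6 0.4047, M+8 0.2195; the largest is M+6.
P(M+6) = C(4,3) × 0.31553^1 × 0.68447^3 = 4 × 0.31553 × 0.32067363 = 0.404729 (base)
P(M+4) = C(4,2) × 0.31553^2 × 0.68447^2 = 6 × 0.09955918 × 0.46849918 = 0.279860
Relative intensity = 0.279860 / 0.404729 × 100 = 69.1

69.1%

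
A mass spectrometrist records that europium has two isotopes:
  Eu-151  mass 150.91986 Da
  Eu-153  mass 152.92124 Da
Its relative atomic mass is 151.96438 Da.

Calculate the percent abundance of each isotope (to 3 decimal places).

Eu-151: 47.810%, Eu-153: 52.190%

Writing the weighted mean with unknown fraction x of Eu-151:
150.91986·x + 152.92124·(1 − x) = 151.96438
(150.91986 − 152.92124)·x = 151.96438 − 152.92124
x = -0.95686 / -2.00138 = 0.47810 → 47.810% Eu-151, 52.190% Eu-153.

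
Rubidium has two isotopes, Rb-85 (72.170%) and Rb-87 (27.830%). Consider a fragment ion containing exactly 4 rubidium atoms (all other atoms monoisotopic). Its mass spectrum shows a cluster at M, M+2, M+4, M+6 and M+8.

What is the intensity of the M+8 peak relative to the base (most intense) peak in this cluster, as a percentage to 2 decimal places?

1.43%

Term probabilities: M 0.2713, M+2 0.4184, M+4 0.2420, M+6 0.0622, M+8 0.0060. Base peak = M+2.
P(M+2) = C(4,1) × 0.72170^3 × 0.27830^1 = 4 × 0.37589809 × 0.2783 = 0.418450 (base)
P(M+8) = C(4,4) × 0.72170^0 × 0.27830^4 = 1 × 1.0000 × 0.00599864 = 0.005999
Relative intensity = 0.005999 / 0.418450 × 100 = 1.43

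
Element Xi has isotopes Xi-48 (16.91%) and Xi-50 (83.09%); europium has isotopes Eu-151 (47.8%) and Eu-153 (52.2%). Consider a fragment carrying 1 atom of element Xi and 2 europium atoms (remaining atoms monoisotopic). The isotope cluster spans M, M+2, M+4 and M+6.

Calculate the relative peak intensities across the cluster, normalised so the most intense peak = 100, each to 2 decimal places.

Element Xi pattern (n=1): 0.1691 : 0.8309
Europium pattern (n=2): 0.228484 : 0.499032 : 0.272484
Convolve the two distributions (both contribute in 2-u steps):
  M: 0.1691×0.228484 = 0.038637
  M+2: 0.1691×0.499032 + 0.8309×0.228484 = 0.274234
  M+4: 0.1691×0.272484 + 0.8309×0.499032 = 0.460723
  M+6: 0.8309×0.272484 = 0.226407
Scale to base peak (0.460723) = 100: 8.39 : 59.52 : 100.00 : 49.14

8.39 : 59.52 : 100.00 : 49.14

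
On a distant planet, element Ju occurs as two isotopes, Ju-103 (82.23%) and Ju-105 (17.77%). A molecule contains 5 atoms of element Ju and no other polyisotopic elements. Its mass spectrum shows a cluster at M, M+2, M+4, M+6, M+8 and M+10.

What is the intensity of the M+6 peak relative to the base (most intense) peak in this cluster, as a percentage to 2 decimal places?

Binomial terms of (0.8223 + 0.1777)^5: M 0.3760, M+2 0.4062, M+4 0.1756, M+6 0.0379, M+8 0.0041, M+10 0.0002 → M+2 is the base peak.
P(M+2) = C(5,1) × 0.8223^4 × 0.1777^1 = 5 × 0.45721573 × 0.1777 = 0.406236 (base)
P(M+6) = C(5,3) × 0.8223^2 × 0.1777^3 = 10 × 0.67617729 × 0.00561128 = 0.037942
Relative intensity = 0.037942 / 0.406236 × 100 = 9.34

9.34%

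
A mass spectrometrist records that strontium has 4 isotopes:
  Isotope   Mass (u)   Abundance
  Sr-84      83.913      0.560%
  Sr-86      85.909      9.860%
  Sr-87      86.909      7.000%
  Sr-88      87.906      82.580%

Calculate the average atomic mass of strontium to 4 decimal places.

Average mass = Σ (abundance × isotope mass) = 0.00560 × 83.913 + 0.09860 × 85.909 + 0.07000 × 86.909 + 0.82580 × 87.906
= 0.46991 + 8.47063 + 6.08363 + 72.59277 = 87.61694 u

87.6169 u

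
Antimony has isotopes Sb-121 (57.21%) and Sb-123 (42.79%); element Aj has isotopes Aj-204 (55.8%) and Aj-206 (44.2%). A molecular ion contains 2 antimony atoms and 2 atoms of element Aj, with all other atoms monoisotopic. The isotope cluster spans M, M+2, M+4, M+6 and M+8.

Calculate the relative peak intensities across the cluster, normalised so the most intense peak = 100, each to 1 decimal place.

Antimony pattern (n=2): 0.32729841 : 0.48960318 : 0.18309841
Element Aj pattern (n=2): 0.311364 : 0.493272 : 0.195364
Convolve the two distributions (both contribute in 2-u steps):
  M: 0.32729841×0.311364 = 0.101909
  M+2: 0.32729841×0.493272 + 0.48960318×0.311364 = 0.313892
  M+4: 0.32729841×0.195364 + 0.48960318×0.493272 + 0.18309841×0.311364 = 0.362460
  M+6: 0.48960318×0.195364 + 0.18309841×0.493272 = 0.185968
  M+8: 0.18309841×0.195364 = 0.035771
Scale to base peak (0.362460) = 100: 28.1 : 86.6 : 100.0 : 51.3 : 9.9

28.1 : 86.6 : 100.0 : 51.3 : 9.9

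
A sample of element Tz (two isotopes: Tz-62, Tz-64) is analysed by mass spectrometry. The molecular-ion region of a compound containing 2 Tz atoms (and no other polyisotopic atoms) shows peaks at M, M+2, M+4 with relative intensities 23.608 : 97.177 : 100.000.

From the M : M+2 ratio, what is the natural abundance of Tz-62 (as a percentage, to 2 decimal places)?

32.70%

Let p = fractional abundance of Tz-62. I(M+2)/I(M) = [C(2,1)·p^1·(1−p)] / p^2 = 2·(1−p)/p = 97.177/23.608 = 4.1163
(1−p)/p = 4.1163/2 = 2.0581  ⇒  p = 1/(1 + 2.0581) = 0.3270
Tz-62: 32.70%, Tz-64: 67.30%.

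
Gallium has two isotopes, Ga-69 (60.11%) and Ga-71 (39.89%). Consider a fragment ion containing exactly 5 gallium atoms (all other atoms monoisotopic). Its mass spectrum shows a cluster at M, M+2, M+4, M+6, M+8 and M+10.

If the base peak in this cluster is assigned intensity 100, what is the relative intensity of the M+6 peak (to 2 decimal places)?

66.36

Binomial terms of (0.6011 + 0.3989)^5: M 0.0785, M+2 0.2604, M+4 0.3456, M+6 0.2293, M+8 0.0761, M+10 0.0101 → M+4 is the base peak.
P(M+4) = C(5,2) × 0.6011^3 × 0.3989^2 = 10 × 0.21719018 × 0.15912121 = 0.345596 (base)
P(M+6) = C(5,3) × 0.6011^2 × 0.3989^3 = 10 × 0.36132121 × 0.06347345 = 0.229343
Relative intensity = 0.229343 / 0.345596 × 100 = 66.36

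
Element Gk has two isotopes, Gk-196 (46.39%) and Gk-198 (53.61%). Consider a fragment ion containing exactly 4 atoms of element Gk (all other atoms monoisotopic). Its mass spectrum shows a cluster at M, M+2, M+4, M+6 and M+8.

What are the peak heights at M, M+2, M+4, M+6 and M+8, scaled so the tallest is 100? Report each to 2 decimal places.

12.48 : 57.69 : 100.00 : 77.04 : 22.26

Each Gk atom is independently Gk-196 (p = 0.4639) or Gk-198 (q = 0.5361); the cluster is the binomial expansion (p + q)^4.
P(M) = 0.4639^4 = 0.046312
P(M+2) = 4 × 0.4639^3 × 0.5361^1 = 0.214081
P(M+4) = 6 × 0.4639^2 × 0.5361^2 = 0.371101
P(M+6) = 4 × 0.4639^1 × 0.5361^3 = 0.285905
P(M+8) = 0.5361^4 = 0.082601
The M+4 peak is largest (0.371101); scaling to 100 gives 12.48 : 57.69 : 100.00 : 77.04 : 22.26.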